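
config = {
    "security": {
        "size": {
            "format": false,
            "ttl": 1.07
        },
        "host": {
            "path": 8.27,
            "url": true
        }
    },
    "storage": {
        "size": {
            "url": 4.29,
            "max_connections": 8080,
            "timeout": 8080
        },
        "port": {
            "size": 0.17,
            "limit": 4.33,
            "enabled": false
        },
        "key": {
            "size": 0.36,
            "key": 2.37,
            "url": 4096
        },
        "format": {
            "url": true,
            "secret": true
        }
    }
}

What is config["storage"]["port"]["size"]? 0.17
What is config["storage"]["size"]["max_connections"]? 8080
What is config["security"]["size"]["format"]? False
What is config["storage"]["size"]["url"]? 4.29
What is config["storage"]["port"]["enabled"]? False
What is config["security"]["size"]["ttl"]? 1.07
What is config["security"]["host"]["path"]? 8.27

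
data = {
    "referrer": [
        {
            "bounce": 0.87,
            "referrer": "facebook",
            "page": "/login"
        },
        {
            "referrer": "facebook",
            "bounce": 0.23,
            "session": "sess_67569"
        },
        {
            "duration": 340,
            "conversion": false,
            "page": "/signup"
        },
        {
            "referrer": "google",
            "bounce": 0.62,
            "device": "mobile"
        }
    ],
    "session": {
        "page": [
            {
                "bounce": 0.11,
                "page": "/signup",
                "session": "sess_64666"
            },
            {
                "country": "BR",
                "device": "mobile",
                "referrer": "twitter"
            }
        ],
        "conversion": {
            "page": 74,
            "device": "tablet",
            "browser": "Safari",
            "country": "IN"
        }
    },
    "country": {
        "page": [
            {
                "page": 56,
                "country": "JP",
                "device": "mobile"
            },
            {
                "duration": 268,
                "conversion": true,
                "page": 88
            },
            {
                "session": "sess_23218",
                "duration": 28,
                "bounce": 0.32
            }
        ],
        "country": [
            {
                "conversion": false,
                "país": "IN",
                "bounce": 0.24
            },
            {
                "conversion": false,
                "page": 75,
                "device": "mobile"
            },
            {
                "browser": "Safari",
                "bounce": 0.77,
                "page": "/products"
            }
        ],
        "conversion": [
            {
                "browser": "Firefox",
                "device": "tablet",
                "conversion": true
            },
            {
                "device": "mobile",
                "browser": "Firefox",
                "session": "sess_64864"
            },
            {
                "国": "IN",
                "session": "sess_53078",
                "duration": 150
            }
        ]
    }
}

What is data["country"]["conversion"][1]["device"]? "mobile"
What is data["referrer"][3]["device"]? "mobile"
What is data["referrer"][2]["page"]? "/signup"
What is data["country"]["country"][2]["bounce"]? 0.77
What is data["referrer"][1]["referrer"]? "facebook"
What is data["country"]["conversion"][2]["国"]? "IN"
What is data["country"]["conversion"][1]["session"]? "sess_64864"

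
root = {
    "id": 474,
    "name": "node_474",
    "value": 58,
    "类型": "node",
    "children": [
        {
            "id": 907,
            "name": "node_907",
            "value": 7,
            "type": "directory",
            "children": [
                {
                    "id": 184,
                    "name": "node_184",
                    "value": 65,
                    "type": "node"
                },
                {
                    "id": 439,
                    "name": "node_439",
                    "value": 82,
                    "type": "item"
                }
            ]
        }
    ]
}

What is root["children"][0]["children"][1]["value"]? 82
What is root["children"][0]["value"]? 7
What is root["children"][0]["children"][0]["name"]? "node_184"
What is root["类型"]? "node"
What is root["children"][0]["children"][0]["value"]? 65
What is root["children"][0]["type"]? "directory"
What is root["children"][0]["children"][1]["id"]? 439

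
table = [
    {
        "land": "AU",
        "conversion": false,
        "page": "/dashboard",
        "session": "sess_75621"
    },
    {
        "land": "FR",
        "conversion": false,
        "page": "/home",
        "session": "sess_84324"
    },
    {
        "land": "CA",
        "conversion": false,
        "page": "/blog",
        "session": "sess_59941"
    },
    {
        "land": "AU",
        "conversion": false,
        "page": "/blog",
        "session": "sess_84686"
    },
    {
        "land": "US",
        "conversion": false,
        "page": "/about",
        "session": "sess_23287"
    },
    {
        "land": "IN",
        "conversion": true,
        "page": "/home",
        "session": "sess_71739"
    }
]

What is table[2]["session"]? "sess_59941"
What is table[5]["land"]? "IN"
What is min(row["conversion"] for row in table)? False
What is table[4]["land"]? "US"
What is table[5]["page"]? "/home"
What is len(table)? 6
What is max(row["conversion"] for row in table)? True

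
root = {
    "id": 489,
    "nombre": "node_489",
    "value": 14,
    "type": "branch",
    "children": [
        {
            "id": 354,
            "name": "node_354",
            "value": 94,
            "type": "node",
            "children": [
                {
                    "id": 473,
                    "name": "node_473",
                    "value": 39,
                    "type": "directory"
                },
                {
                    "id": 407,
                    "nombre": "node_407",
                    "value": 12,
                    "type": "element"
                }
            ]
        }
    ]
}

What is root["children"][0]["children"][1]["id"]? 407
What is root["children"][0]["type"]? "node"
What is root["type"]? "branch"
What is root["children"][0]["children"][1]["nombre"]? "node_407"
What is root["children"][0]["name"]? "node_354"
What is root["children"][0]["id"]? 354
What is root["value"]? 14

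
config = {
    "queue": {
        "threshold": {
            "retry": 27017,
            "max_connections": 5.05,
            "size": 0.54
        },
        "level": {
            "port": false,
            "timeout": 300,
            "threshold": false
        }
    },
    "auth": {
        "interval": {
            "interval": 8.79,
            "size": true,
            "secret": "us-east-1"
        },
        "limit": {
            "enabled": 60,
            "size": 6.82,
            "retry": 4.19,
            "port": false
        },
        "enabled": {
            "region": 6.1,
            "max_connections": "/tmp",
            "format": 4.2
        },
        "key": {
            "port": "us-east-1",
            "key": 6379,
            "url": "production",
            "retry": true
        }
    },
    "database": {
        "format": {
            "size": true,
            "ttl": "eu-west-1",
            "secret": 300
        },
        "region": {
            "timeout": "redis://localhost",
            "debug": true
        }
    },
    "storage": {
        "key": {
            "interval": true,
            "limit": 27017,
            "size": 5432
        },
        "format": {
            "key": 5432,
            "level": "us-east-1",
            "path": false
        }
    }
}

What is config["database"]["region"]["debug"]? True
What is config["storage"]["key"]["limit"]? 27017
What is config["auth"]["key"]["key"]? 6379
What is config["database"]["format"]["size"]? True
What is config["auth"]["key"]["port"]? "us-east-1"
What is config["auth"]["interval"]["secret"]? "us-east-1"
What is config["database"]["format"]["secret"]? 300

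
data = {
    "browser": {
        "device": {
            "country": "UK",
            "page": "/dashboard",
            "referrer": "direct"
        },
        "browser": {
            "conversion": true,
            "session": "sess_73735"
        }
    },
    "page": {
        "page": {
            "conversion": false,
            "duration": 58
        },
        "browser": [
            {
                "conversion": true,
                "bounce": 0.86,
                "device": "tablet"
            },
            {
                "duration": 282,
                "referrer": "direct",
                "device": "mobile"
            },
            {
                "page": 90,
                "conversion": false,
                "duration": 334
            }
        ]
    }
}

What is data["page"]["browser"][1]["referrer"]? "direct"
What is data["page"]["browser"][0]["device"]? "tablet"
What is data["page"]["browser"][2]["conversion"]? False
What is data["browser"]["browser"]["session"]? "sess_73735"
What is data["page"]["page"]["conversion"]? False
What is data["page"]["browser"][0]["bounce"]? 0.86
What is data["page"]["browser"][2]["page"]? 90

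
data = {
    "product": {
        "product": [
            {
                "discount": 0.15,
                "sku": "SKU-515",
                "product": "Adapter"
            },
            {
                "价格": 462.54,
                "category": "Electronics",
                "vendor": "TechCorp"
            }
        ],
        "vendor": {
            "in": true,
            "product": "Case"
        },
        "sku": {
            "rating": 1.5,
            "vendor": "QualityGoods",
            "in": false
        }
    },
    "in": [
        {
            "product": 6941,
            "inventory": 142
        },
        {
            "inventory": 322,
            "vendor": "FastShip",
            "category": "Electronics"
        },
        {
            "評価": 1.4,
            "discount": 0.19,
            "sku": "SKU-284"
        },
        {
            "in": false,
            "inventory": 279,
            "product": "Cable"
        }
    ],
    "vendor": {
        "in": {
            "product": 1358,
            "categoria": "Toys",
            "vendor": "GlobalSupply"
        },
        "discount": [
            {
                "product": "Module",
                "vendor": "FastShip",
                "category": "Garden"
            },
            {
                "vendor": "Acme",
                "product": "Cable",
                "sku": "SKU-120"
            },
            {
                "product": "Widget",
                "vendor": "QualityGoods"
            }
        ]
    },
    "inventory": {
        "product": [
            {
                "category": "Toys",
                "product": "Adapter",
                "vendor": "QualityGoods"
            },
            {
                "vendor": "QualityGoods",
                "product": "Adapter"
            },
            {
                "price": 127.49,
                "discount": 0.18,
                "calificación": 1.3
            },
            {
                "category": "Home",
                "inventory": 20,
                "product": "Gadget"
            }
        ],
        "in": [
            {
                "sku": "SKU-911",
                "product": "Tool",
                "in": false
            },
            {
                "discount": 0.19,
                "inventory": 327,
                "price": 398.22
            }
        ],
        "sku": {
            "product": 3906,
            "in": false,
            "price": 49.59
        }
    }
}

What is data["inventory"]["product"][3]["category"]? "Home"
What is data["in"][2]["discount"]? 0.19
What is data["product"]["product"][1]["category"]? "Electronics"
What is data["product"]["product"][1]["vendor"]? "TechCorp"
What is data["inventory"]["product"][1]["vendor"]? "QualityGoods"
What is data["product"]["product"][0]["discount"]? 0.15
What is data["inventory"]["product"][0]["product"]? "Adapter"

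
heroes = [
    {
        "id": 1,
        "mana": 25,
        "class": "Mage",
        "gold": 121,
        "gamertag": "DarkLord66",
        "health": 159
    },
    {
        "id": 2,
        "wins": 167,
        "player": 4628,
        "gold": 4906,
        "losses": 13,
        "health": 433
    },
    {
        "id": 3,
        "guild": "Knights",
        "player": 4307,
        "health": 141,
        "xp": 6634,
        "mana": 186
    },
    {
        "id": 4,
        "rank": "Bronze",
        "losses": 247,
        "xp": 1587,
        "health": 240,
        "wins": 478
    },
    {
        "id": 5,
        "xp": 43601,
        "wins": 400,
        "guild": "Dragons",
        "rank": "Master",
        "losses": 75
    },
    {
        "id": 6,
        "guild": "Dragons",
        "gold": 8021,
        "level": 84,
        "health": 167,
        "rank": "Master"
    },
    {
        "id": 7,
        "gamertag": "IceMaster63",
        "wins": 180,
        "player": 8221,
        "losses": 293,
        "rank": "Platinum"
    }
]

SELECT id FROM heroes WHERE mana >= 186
[3]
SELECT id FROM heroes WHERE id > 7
[]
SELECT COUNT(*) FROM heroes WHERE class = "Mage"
1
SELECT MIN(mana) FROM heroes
25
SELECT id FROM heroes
[1, 2, 3, 4, 5, 6, 7]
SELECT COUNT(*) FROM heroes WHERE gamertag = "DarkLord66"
1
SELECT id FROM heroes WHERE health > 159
[2, 4, 6]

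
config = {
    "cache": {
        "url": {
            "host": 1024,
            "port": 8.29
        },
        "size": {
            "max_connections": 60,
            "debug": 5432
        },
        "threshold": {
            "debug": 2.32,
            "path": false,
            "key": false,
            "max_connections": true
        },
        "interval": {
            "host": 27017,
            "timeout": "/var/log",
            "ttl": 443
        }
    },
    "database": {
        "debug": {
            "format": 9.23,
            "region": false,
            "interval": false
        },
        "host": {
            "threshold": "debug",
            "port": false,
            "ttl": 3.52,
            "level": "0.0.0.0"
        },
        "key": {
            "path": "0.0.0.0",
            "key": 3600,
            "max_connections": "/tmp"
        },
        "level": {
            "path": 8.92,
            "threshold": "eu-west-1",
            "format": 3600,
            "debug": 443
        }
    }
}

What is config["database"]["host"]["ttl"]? 3.52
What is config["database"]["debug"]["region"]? False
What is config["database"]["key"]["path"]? "0.0.0.0"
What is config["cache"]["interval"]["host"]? 27017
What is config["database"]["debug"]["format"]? 9.23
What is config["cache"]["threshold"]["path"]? False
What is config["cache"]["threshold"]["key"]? False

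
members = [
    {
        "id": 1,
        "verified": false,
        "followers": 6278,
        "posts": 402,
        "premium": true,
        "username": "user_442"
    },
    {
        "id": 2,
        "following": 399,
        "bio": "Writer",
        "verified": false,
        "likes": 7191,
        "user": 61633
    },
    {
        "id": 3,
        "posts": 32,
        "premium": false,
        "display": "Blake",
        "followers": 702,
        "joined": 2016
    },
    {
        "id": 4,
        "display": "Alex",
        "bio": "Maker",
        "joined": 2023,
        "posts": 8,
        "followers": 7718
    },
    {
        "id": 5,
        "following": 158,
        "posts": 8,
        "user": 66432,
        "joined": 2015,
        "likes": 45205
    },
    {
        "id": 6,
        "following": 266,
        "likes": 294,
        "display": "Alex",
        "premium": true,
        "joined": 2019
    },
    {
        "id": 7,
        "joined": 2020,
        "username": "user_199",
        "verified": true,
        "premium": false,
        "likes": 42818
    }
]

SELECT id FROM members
[1, 2, 3, 4, 5, 6, 7]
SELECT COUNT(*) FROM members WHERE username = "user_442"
1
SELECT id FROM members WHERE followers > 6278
[4]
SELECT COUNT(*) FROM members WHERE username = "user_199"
1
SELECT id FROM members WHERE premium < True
[3, 7]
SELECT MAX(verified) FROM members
True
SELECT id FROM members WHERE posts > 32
[1]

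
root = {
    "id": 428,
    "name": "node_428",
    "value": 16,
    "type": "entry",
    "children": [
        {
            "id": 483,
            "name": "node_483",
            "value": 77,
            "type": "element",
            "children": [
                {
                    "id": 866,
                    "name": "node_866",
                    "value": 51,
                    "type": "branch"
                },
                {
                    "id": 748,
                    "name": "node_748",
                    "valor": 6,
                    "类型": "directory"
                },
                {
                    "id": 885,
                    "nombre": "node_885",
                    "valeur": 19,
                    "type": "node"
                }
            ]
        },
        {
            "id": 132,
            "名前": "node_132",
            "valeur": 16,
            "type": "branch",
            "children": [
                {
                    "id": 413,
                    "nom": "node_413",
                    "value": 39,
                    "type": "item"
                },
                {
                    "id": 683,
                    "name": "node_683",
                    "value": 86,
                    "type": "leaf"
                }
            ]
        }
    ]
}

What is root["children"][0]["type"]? "element"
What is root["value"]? 16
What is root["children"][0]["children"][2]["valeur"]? 19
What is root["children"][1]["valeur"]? 16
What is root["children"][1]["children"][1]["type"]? "leaf"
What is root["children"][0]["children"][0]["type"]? "branch"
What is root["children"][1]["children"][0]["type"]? "item"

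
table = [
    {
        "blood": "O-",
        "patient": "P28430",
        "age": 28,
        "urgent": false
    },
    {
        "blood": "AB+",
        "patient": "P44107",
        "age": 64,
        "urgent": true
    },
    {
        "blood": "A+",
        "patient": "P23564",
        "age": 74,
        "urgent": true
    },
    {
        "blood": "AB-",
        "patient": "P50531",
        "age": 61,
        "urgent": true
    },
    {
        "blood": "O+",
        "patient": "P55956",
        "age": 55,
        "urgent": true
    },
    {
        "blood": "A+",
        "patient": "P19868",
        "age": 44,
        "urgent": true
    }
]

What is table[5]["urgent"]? True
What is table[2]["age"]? 74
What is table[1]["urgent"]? True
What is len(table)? 6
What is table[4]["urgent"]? True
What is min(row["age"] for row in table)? 28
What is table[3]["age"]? 61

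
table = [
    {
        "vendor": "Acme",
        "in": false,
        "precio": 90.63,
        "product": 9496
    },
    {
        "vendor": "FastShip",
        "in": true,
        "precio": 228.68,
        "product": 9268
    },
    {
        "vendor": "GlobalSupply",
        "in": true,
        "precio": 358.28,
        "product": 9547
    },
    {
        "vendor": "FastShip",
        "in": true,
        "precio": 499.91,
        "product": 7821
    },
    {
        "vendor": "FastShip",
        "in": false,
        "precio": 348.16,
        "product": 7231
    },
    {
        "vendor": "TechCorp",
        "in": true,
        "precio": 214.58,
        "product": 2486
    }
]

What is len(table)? 6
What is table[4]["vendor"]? "FastShip"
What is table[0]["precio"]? 90.63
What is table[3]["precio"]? 499.91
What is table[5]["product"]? 2486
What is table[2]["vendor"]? "GlobalSupply"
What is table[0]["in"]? False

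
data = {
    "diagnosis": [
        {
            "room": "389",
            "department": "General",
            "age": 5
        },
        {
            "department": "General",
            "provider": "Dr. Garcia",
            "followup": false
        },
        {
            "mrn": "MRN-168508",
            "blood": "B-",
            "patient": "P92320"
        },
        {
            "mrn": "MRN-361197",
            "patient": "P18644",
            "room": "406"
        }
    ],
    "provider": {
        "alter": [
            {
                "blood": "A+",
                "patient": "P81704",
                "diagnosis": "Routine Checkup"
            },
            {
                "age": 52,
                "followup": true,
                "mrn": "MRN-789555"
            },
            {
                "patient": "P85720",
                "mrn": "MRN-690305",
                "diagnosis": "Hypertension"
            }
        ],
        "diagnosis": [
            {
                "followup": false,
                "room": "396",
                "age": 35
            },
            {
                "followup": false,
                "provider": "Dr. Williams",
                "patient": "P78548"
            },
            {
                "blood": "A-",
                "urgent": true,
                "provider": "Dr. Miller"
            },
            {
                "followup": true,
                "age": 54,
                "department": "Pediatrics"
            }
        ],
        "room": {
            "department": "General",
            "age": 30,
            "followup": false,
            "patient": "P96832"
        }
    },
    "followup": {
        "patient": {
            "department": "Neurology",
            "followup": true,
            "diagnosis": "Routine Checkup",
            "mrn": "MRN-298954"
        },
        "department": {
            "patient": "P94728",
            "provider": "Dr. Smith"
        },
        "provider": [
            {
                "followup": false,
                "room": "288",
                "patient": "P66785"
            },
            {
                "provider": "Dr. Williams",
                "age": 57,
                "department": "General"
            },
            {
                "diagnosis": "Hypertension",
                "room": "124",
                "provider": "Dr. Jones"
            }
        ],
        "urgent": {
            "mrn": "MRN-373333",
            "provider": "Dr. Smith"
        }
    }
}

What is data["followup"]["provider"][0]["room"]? "288"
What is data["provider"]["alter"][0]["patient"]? "P81704"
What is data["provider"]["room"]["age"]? 30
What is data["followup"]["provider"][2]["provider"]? "Dr. Jones"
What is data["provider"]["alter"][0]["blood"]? "A+"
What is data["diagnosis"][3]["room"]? "406"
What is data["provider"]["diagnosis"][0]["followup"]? False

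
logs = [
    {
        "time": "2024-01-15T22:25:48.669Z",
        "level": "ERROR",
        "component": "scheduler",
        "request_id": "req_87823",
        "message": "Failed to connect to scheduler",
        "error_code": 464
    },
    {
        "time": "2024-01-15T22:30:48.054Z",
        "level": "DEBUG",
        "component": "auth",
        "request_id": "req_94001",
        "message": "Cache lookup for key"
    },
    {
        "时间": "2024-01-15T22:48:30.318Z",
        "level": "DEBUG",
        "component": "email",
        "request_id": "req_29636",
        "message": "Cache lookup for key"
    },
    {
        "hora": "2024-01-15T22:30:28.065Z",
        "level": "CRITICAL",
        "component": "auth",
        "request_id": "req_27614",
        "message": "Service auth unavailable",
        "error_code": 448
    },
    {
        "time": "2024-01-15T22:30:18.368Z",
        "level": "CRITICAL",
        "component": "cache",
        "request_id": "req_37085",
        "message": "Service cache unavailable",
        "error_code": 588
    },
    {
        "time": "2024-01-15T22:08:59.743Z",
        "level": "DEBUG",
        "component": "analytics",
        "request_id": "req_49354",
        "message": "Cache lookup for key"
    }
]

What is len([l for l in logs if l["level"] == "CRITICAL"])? 2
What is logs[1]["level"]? "DEBUG"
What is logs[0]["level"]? "ERROR"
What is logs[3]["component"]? "auth"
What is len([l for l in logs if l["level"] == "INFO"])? 0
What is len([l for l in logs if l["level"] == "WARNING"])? 0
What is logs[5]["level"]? "DEBUG"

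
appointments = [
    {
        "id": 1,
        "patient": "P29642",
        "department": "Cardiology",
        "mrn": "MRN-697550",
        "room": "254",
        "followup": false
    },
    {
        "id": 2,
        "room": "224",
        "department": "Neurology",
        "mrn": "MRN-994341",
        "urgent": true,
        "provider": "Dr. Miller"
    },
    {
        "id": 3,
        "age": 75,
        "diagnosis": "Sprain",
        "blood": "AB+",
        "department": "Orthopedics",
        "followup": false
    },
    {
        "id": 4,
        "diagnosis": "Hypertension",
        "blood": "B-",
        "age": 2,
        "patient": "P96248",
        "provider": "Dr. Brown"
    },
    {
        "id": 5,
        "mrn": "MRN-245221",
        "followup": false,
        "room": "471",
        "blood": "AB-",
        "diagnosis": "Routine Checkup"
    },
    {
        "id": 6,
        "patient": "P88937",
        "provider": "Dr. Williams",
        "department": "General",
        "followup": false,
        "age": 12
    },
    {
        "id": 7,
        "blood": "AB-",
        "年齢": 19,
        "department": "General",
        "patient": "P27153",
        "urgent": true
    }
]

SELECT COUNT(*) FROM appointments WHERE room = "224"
1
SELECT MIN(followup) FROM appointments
False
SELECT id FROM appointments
[1, 2, 3, 4, 5, 6, 7]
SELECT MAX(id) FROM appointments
7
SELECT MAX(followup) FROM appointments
False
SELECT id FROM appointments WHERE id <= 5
[1, 2, 3, 4, 5]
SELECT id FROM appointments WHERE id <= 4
[1, 2, 3, 4]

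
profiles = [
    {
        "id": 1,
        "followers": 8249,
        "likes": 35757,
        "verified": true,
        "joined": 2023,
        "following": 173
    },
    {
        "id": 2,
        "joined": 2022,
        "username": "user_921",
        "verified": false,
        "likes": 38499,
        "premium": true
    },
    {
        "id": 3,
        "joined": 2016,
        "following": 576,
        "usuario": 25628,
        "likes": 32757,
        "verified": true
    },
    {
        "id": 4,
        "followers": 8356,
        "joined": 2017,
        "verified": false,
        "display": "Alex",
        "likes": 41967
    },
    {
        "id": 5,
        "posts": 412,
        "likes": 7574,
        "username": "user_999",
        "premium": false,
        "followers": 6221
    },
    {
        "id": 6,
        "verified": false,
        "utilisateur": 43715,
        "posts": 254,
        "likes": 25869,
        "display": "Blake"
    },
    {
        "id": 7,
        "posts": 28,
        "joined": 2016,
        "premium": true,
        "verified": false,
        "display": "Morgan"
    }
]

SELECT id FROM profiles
[1, 2, 3, 4, 5, 6, 7]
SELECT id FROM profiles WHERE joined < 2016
[]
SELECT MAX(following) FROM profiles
576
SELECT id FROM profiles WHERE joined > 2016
[1, 2, 4]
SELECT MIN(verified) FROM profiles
False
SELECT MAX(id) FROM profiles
7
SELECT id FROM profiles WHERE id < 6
[1, 2, 3, 4, 5]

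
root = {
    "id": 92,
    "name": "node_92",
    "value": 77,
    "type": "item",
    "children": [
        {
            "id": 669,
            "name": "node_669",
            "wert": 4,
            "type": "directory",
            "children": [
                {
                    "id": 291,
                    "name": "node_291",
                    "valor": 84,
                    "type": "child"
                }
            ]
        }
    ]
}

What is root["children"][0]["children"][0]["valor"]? 84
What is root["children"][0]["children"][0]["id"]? 291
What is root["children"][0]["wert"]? 4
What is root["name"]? "node_92"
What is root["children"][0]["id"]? 669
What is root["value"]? 77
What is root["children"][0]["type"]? "directory"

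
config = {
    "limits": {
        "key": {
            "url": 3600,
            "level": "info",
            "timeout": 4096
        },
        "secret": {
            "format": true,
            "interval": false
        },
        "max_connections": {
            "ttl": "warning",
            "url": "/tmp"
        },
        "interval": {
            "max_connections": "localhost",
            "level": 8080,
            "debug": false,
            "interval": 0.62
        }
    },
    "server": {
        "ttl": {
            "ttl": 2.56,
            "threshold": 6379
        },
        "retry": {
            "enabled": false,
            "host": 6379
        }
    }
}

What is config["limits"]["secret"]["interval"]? False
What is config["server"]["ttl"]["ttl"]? 2.56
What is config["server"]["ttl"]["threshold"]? 6379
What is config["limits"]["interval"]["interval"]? 0.62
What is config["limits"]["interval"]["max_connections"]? "localhost"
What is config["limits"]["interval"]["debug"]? False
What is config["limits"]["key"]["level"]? "info"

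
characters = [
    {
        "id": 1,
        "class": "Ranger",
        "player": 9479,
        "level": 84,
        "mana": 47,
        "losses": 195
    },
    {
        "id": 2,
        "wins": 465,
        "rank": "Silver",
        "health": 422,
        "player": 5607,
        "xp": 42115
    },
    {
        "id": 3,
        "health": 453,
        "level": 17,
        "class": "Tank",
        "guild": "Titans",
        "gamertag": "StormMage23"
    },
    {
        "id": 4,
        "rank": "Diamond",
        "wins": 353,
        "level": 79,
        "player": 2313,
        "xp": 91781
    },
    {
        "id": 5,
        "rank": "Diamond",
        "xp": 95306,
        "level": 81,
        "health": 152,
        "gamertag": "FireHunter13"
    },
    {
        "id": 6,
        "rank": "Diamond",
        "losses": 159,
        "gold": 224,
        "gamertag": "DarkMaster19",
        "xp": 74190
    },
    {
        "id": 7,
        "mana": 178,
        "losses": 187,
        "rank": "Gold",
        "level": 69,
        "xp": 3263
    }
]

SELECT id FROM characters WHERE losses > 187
[1]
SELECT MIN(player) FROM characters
2313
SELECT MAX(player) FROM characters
9479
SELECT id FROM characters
[1, 2, 3, 4, 5, 6, 7]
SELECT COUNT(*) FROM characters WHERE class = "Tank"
1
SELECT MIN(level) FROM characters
17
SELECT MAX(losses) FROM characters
195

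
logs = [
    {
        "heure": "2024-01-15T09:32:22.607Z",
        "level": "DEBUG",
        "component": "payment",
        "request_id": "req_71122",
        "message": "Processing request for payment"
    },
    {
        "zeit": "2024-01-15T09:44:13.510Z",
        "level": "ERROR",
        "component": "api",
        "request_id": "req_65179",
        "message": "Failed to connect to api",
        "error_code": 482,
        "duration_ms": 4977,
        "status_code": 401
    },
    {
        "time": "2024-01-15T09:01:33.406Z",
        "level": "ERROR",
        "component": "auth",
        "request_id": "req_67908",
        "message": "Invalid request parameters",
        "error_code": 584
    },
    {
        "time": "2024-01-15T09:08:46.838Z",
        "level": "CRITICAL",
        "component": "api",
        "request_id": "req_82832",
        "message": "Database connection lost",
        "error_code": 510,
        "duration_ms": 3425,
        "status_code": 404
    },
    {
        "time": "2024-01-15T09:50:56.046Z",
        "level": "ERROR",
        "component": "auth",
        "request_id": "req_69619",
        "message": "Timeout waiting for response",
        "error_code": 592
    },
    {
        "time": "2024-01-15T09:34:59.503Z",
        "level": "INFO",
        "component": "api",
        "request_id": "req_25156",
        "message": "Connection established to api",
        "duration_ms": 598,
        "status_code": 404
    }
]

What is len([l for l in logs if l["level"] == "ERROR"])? 3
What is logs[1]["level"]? "ERROR"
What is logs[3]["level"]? "CRITICAL"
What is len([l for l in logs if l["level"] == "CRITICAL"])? 1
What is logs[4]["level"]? "ERROR"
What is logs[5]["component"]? "api"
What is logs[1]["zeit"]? "2024-01-15T09:44:13.510Z"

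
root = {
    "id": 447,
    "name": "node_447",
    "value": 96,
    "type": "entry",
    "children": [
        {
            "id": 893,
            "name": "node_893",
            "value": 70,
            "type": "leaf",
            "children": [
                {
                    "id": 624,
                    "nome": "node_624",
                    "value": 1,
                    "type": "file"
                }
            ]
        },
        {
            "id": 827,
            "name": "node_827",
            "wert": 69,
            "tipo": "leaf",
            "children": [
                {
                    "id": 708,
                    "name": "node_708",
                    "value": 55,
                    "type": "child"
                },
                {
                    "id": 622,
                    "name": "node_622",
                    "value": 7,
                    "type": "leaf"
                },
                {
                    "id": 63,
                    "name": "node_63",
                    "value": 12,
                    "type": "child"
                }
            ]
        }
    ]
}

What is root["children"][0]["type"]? "leaf"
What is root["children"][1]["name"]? "node_827"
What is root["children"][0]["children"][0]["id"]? 624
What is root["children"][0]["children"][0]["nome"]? "node_624"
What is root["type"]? "entry"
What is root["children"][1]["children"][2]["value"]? 12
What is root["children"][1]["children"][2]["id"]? 63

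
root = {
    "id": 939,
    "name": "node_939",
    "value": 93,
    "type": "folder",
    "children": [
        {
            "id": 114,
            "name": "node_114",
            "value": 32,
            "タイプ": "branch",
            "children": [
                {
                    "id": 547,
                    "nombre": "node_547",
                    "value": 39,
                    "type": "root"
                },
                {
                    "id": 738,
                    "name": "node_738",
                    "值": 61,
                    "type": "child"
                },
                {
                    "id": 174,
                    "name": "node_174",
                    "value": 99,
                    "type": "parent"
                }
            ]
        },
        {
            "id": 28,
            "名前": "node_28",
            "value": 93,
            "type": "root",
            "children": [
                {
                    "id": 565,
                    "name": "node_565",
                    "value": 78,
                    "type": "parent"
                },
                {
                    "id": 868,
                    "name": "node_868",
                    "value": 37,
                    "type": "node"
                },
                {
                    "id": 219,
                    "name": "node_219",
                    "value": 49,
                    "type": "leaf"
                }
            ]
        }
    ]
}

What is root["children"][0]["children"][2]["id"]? 174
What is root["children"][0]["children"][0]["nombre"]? "node_547"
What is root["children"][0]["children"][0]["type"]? "root"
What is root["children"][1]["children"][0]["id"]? 565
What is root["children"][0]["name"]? "node_114"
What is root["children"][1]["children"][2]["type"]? "leaf"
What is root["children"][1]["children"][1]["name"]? "node_868"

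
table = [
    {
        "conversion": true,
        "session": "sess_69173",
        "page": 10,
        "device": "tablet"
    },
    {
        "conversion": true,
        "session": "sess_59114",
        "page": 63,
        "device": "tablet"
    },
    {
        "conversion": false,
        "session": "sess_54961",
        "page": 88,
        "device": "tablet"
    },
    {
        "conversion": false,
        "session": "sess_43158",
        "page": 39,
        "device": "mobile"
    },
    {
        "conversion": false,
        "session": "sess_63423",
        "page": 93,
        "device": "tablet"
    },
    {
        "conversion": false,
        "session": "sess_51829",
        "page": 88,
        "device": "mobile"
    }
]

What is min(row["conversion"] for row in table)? False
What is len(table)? 6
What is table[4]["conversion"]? False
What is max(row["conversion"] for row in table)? True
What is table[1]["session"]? "sess_59114"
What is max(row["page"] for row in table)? 93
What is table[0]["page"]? 10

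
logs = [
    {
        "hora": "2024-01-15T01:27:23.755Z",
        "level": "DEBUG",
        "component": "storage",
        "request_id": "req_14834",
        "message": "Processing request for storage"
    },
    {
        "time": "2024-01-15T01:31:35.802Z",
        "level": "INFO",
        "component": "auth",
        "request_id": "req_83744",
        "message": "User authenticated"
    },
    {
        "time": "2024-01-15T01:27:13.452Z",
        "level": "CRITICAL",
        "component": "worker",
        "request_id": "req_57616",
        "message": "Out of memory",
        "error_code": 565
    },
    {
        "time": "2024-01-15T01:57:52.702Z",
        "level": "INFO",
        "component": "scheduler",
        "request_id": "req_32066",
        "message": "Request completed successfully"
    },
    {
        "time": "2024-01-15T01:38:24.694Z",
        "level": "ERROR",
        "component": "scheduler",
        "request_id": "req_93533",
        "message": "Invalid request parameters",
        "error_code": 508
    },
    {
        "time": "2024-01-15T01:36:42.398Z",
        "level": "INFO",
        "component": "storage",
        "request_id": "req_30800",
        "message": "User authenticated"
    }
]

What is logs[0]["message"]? "Processing request for storage"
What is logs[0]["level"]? "DEBUG"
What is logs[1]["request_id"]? "req_83744"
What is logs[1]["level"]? "INFO"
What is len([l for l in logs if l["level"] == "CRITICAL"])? 1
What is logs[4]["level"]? "ERROR"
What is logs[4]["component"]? "scheduler"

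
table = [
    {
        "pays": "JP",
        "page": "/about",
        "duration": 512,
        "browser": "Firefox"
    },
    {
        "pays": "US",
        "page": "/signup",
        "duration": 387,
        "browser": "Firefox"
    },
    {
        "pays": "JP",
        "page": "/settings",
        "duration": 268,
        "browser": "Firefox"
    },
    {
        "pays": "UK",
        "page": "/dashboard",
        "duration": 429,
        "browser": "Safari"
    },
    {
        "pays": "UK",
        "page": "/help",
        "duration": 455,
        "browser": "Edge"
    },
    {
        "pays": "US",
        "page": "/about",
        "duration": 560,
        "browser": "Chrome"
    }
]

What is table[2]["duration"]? 268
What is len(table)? 6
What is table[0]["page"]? "/about"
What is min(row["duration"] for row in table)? 268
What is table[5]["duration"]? 560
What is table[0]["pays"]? "JP"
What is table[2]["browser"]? "Firefox"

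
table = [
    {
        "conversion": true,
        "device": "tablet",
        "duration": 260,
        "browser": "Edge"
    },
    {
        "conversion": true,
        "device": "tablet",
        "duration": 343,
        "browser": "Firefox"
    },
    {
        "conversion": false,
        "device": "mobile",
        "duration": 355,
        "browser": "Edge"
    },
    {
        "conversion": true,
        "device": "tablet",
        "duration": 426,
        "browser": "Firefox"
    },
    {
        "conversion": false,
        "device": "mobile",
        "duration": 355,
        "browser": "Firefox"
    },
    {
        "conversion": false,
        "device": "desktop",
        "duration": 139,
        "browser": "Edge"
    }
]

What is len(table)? 6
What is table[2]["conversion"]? False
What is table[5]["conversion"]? False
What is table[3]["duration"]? 426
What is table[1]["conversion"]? True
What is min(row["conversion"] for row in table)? False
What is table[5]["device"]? "desktop"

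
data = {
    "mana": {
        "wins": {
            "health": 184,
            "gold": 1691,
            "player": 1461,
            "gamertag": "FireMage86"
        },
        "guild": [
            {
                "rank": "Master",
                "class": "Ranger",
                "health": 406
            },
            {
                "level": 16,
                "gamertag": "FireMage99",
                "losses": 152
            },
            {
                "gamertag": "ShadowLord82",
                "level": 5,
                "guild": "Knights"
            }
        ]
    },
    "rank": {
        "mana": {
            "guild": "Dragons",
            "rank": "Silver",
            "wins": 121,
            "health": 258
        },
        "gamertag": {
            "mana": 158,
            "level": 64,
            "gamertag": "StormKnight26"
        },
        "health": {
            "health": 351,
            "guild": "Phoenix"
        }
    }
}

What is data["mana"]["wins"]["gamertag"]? "FireMage86"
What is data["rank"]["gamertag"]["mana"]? 158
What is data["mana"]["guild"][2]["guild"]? "Knights"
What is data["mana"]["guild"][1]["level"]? 16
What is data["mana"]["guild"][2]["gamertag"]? "ShadowLord82"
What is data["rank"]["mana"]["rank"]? "Silver"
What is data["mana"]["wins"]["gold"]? 1691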